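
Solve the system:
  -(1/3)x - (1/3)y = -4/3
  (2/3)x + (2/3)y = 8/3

infinitely many solutions

Row-reduce:
R1 ← R1 / (-1/3).
R2 ← R2 − 2/3·R1.
Rank is 1 with 2 unknowns, leaving y free.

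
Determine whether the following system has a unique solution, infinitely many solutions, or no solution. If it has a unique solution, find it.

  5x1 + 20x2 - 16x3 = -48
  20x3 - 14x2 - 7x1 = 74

Row-reduce:
R1 ← R1 / (5).
R2 ← R2 + 7·R1.
R2 ← R2 / (14).
R1 ← R1 − 4·R2.
Rank is 2 with 3 unknowns, leaving x3 free.

infinitely many solutions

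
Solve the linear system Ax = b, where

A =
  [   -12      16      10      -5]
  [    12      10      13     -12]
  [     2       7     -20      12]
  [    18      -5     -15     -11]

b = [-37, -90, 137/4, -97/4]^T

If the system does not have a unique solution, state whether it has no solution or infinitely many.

Row-reduce the augmented matrix:
R1 ← R1 / (-12).
R2 ← R2 − 12·R1.
R3 ← R3 − 2·R1.
R4 ← R4 − 18·R1.
R2 ← R2 / (26).
R1 ← R1 + 4/3·R2.
R3 ← R3 − 29/3·R2.
R4 ← R4 − 19·R2.
R3 ← R3 / (-699/26).
R1 ← R1 − 9/26·R3.
R2 ← R2 − 23/26·R3.
R4 ← R4 + 437/26·R3.
R4 ← R4 / (-35669/2097).
R1 ← R1 + 643/2796·R4.
R2 ← R2 + 329/4194·R4.
R3 ← R3 + 1364/2097·R4.
Reading off the reduced rows gives x_1 = -2, x_2 = -9/4, x_3 = -3/2, x_4 = 2.

x_1 = -2, x_2 = -9/4, x_3 = -3/2, x_4 = 2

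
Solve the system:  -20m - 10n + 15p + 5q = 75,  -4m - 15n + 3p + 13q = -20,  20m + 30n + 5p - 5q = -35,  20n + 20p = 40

Row-reduce:
R1 ← R1 / (-20).
R2 ← R2 + 4·R1.
R3 ← R3 − 20·R1.
R2 ← R2 / (-13).
R1 ← R1 − 1/2·R2.
R3 ← R3 − 20·R2.
R4 ← R4 − 20·R2.
R3 ← R3 / (20).
R1 ← R1 + 3/4·R3.
R4 ← R4 − 20·R3.
Rank is 3 with 4 unknowns, leaving q free.

infinitely many solutions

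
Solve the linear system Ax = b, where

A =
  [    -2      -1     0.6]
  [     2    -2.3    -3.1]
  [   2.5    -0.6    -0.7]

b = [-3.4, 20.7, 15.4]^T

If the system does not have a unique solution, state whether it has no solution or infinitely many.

Row-reduce the augmented matrix:
R1 ← R1 / (-2).
R2 ← R2 − 2·R1.
R3 ← R3 − 5/2·R1.
R2 ← R2 / (-33/10).
R1 ← R1 − 1/2·R2.
R3 ← R3 + 37/20·R2.
R3 ← R3 / (479/330).
R1 ← R1 + 112/165·R3.
R2 ← R2 − 25/33·R3.
Reading off the reduced rows gives x_1 = 5, x_2 = -6, x_3 = 1.

x_1 = 5, x_2 = -6, x_3 = 1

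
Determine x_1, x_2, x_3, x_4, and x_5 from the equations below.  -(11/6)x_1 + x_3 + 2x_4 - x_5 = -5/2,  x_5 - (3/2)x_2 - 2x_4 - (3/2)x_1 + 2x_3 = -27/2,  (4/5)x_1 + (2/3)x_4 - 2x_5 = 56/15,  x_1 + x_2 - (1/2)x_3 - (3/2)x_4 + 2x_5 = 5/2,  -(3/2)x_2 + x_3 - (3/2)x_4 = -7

Row-reduce the augmented matrix:
R1 ← R1 / (-11/6).
R2 ← R2 + 3/2·R1.
R3 ← R3 − 4/5·R1.
R4 ← R4 − 1·R1.
R2 ← R2 / (-3/2).
R4 ← R4 − 1·R2.
R5 ← R5 + 3/2·R2.
R3 ← R3 / (24/55).
R1 ← R1 + 6/11·R3.
R2 ← R2 + 26/33·R3.
R4 ← R4 − 5/6·R3.
R5 ← R5 + 2/11·R3.
R4 ← R4 / (-1247/216).
R1 ← R1 − 5/6·R4.
R2 ← R2 − 281/54·R4.
R3 ← R3 − 127/36·R4.
R5 ← R5 − 25/9·R4.
R5 ← R5 / (1717/2494).
R1 ← R1 + 1800/1247·R5.
R2 ← R2 − 1230/1247·R5.
R3 ← R3 + 1385/1247·R5.
R4 ← R4 + 1581/1247·R5.
Reading off the reduced rows gives x_1 = 3, x_2 = 2, x_3 = -1, x_4 = 2, x_5 = 0.

x_1 = 3, x_2 = 2, x_3 = -1, x_4 = 2, x_5 = 0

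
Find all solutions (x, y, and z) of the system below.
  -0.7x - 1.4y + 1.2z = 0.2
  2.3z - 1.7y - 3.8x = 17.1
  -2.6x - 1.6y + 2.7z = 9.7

Row-reduce the augmented matrix:
R1 ← R1 / (-7/10).
R2 ← R2 + 19/5·R1.
R3 ← R3 + 13/5·R1.
R2 ← R2 / (59/10).
R1 ← R1 − 2·R2.
R3 ← R3 − 18/5·R2.
R3 ← R3 / (57/70).
R1 ← R1 + 2/7·R3.
R2 ← R2 + 5/7·R3.
Reading off the reduced rows gives x = -6, y = 2, z = -1.

x = -6, y = 2, z = -1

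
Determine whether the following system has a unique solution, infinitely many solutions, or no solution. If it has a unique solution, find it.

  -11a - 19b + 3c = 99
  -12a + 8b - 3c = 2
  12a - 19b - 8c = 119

Row-reduce the augmented matrix:
R1 ← R1 / (-11).
R2 ← R2 + 12·R1.
R3 ← R3 − 12·R1.
R2 ← R2 / (316/11).
R1 ← R1 − 19/11·R2.
R3 ← R3 + 437/11·R2.
R3 ← R3 / (-4235/316).
R1 ← R1 − 33/316·R3.
R2 ← R2 + 69/316·R3.
Reading off the reduced rows gives a = -2, b = -5, c = -6.

a = -2, b = -5, c = -6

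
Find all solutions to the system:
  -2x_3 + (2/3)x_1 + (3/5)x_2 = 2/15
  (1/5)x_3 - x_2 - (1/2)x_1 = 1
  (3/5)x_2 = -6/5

Row-reduce the augmented matrix:
R1 ← R1 / (2/3).
R2 ← R2 + 1/2·R1.
R2 ← R2 / (-11/20).
R1 ← R1 − 9/10·R2.
R3 ← R3 − 3/5·R2.
R3 ← R3 / (-78/55).
R1 ← R1 + 282/55·R3.
R2 ← R2 − 26/11·R3.
Reading off the reduced rows gives x_1 = 2, x_2 = -2, x_3 = 0.

x_1 = 2, x_2 = -2, x_3 = 0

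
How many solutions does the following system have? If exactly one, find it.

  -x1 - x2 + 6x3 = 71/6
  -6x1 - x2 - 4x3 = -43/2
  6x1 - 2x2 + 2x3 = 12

Row-reduce the augmented matrix:
R1 ← R1 / (-1).
R2 ← R2 + 6·R1.
R3 ← R3 − 6·R1.
R2 ← R2 / (5).
R1 ← R1 − 1·R2.
R3 ← R3 + 8·R2.
R3 ← R3 / (-26).
R1 ← R1 − 2·R3.
R2 ← R2 + 8·R3.
Reading off the reduced rows gives x1 = 5/3, x2 = 3/2, x3 = 5/2.

x1 = 5/3, x2 = 3/2, x3 = 5/2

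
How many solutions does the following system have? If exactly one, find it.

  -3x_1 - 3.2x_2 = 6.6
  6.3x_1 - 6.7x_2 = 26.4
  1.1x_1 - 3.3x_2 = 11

x_1 = 1, x_2 = -3

Row-reduce the augmented matrix:
R1 ← R1 / (-3).
R2 ← R2 − 63/10·R1.
R3 ← R3 − 11/10·R1.
R2 ← R2 / (-671/50).
R1 ← R1 − 16/15·R2.
R3 ← R3 + 671/150·R2.
R3 reduces to 0 = 0, so the extra equation is consistent.
Reading off the reduced rows gives x_1 = 1, x_2 = -3.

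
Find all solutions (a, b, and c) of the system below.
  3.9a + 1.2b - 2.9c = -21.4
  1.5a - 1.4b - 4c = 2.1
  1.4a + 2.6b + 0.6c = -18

a = -5, b = -4, c = -1

Row-reduce the augmented matrix:
R1 ← R1 / (39/10).
R2 ← R2 − 3/2·R1.
R3 ← R3 − 7/5·R1.
R2 ← R2 / (-121/65).
R1 ← R1 − 4/13·R2.
R3 ← R3 − 141/65·R2.
R3 ← R3 / (-1249/726).
R1 ← R1 + 443/363·R3.
R2 ← R2 − 375/242·R3.
Reading off the reduced rows gives a = -5, b = -4, c = -1.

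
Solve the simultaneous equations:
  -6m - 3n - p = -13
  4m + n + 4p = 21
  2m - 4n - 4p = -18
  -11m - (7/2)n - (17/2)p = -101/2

no solution

Row-reduce:
R1 ← R1 / (-6).
R2 ← R2 − 4·R1.
R3 ← R3 − 2·R1.
R4 ← R4 + 11·R1.
R2 ← R2 / (-1).
R1 ← R1 − 1/2·R2.
R3 ← R3 + 5·R2.
R4 ← R4 − 2·R2.
R3 ← R3 / (-21).
R1 ← R1 − 11/6·R3.
R2 ← R2 + 10/3·R3.
Row 4 reduces to 0 = -2, a contradiction. The system is inconsistent.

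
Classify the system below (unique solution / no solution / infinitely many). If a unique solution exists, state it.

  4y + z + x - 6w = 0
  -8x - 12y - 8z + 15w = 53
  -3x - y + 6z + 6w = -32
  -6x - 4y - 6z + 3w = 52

no solution

Row-reduce:
R2 ← R2 + 8·R1.
R3 ← R3 + 3·R1.
R4 ← R4 + 6·R1.
R2 ← R2 / (20).
R1 ← R1 − 4·R2.
R3 ← R3 − 11·R2.
R4 ← R4 − 20·R2.
R3 ← R3 / (9).
R1 ← R1 − 1·R3.
Row 4 reduces to 0 = -1, a contradiction. The system is inconsistent.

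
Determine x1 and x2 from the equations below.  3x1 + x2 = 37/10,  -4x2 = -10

x1 = 2/5, x2 = 5/2

From equation 1: x2 = 37/10 − 3·x1.
Substitute into equation 2 and solve: x1 = 2/5.
Then x2 = 5/2.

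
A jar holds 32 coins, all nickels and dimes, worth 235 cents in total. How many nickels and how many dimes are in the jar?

Let n = nickels, d = dimes.
  n + d = 32
  5n + 10d = 235
From equation 1: n = 32 − d.
Substitute into equation 2 and solve: d = 15.
Then n = 17.

nickels: 17, dimes: 15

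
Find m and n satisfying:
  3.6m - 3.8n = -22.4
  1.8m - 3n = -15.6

Row-reduce the augmented matrix:
R1 ← R1 / (18/5).
R2 ← R2 − 9/5·R1.
R2 ← R2 / (-11/10).
R1 ← R1 + 19/18·R2.
Reading off the reduced rows gives m = -2, n = 4.

m = -2, n = 4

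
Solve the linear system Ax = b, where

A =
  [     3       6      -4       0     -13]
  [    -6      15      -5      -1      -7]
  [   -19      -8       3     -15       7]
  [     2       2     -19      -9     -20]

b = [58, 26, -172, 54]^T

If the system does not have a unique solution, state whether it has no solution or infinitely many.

Row-reduce:
R1 ← R1 / (3).
R2 ← R2 + 6·R1.
R3 ← R3 + 19·R1.
R4 ← R4 − 2·R1.
R2 ← R2 / (27).
R1 ← R1 − 2·R2.
R3 ← R3 − 30·R2.
R4 ← R4 + 2·R2.
R3 ← R3 / (-71/9).
R1 ← R1 + 10/27·R3.
R2 ← R2 + 13/27·R3.
R4 ← R4 + 467/27·R3.
R4 ← R4 / (13660/639).
R1 ← R1 − 464/639·R4.
R2 ← R2 − 518/639·R4.
R3 ← R3 − 125/71·R4.
Rank is 4 with 5 unknowns, leaving x_5 free.

infinitely many solutions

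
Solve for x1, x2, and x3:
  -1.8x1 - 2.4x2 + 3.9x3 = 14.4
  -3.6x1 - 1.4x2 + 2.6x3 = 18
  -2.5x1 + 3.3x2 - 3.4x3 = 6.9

Row-reduce the augmented matrix:
R1 ← R1 / (-9/5).
R2 ← R2 + 18/5·R1.
R3 ← R3 + 5/2·R1.
R2 ← R2 / (17/5).
R1 ← R1 − 4/3·R2.
R3 ← R3 − 199/30·R2.
R3 ← R3 / (271/204).
R1 ← R1 + 13/102·R3.
R2 ← R2 + 26/17·R3.
Reading off the reduced rows gives x1 = -3, x2 = 6, x3 = 6.

x1 = -3, x2 = 6, x3 = 6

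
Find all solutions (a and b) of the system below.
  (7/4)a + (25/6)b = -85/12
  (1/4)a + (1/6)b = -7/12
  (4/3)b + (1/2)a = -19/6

no solution

Row-reduce:
R1 ← R1 / (7/4).
R2 ← R2 − 1/4·R1.
R3 ← R3 − 1/2·R1.
R2 ← R2 / (-3/7).
R1 ← R1 − 50/21·R2.
R3 ← R3 − 1/7·R2.
Row 3 reduces to 0 = -1, a contradiction. The system is inconsistent.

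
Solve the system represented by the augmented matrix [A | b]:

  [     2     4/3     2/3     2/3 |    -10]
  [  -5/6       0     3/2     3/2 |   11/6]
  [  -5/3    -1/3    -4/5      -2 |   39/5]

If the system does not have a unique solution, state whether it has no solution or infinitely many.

Row-reduce:
R1 ← R1 / (2).
R2 ← R2 + 5/6·R1.
R3 ← R3 + 5/3·R1.
R2 ← R2 / (5/9).
R1 ← R1 − 2/3·R2.
R3 ← R3 − 7/9·R2.
R3 ← R3 / (-41/15).
R1 ← R1 + 9/5·R3.
R2 ← R2 − 16/5·R3.
Rank is 3 with 4 unknowns, leaving x_4 free.

infinitely many solutions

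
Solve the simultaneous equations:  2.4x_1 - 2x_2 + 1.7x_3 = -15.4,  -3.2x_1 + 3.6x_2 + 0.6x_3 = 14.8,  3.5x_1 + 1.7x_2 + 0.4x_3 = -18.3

x_1 = -5, x_2 = 0, x_3 = -2

Row-reduce the augmented matrix:
R1 ← R1 / (12/5).
R2 ← R2 + 16/5·R1.
R3 ← R3 − 7/2·R1.
R2 ← R2 / (14/15).
R1 ← R1 + 5/6·R2.
R3 ← R3 − 277/60·R2.
R3 ← R3 / (-1821/112).
R1 ← R1 − 183/56·R3.
R2 ← R2 − 43/14·R3.
Reading off the reduced rows gives x_1 = -5, x_2 = 0, x_3 = -2.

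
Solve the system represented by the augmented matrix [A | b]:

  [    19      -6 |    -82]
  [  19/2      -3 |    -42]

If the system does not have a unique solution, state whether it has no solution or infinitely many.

Row-reduce:
R1 ← R1 / (19).
R2 ← R2 − 19/2·R1.
Row 2 reduces to 0 = -1, a contradiction. The system is inconsistent.

no solution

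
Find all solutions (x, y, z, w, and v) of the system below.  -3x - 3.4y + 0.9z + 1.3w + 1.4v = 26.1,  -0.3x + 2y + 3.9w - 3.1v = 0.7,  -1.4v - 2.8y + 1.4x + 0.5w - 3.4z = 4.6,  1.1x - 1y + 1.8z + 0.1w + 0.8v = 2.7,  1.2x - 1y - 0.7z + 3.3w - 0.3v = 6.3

Row-reduce the augmented matrix:
R1 ← R1 / (-3).
R2 ← R2 + 3/10·R1.
R3 ← R3 − 7/5·R1.
R4 ← R4 − 11/10·R1.
R5 ← R5 − 6/5·R1.
R2 ← R2 / (117/50).
R1 ← R1 − 17/15·R2.
R3 ← R3 + 329/75·R2.
R4 ← R4 + 337/150·R2.
R5 ← R5 + 59/25·R2.
R3 ← R3 / (-614/195).
R1 ← R1 + 10/39·R3.
R2 ← R2 + 1/26·R3.
R4 ← R4 − 797/390·R3.
R5 ← R5 + 28/65·R3.
R4 ← R4 / (1050101/110520).
R1 ← R1 + 16163/5526·R4.
R2 ← R2 − 11135/7368·R4.
R3 ← R3 + 28691/11052·R4.
R5 ← R5 − 89852/13815·R4.
R5 ← R5 / (22954537/10501010).
R1 ← R1 + 270957/1050101·R5.
R2 ← R2 + 653837/2100202·R5.
R3 ← R3 − 37607/80777·R5.
R4 ← R4 + 687888/1050101·R5.
Reading off the reduced rows gives x = -3, y = -4, z = 1, w = 2, v = 0.

x = -3, y = -4, z = 1, w = 2, v = 0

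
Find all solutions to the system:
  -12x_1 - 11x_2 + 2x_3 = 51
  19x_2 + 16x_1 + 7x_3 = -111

infinitely many solutions

Row-reduce:
R1 ← R1 / (-12).
R2 ← R2 − 16·R1.
R2 ← R2 / (13/3).
R1 ← R1 − 11/12·R2.
Rank is 2 with 3 unknowns, leaving x_3 free.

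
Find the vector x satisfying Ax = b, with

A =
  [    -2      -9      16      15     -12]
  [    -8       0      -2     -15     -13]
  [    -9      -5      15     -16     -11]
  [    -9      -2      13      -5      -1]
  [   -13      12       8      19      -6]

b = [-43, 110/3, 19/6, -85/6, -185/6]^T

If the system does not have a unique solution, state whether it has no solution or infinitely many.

x_1 = -1/2, x_2 = 0, x_3 = -2, x_4 = -4/3, x_5 = -2/3

Row-reduce the augmented matrix:
R1 ← R1 / (-2).
R2 ← R2 + 8·R1.
R3 ← R3 + 9·R1.
R4 ← R4 + 9·R1.
R5 ← R5 + 13·R1.
R2 ← R2 / (36).
R1 ← R1 − 9/2·R2.
R3 ← R3 − 71/2·R2.
R4 ← R4 − 77/2·R2.
R5 ← R5 − 141/2·R2.
R3 ← R3 / (97/12).
R1 ← R1 − 1/4·R3.
R2 ← R2 + 11/6·R3.
R4 ← R4 − 139/12·R3.
R5 ← R5 − 133/4·R3.
R4 ← R4 / (2074/97).
R1 ← R1 − 421/194·R4.
R2 ← R2 + 412/97·R4.
R3 ← R3 + 229/194·R4.
R5 ← R5 − 20879/194·R4.
R5 ← R5 / (-302435/6222).
R1 ← R1 − 6325/6222·R5.
R2 ← R2 − 11119/3111·R5.
R3 ← R3 − 7703/6222·R5.
R4 ← R4 − 496/3111·R5.
Reading off the reduced rows gives x_1 = -1/2, x_2 = 0, x_3 = -2, x_4 = -4/3, x_5 = -2/3.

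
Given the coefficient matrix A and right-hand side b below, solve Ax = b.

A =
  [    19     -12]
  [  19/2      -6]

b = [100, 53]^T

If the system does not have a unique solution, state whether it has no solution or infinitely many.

no solution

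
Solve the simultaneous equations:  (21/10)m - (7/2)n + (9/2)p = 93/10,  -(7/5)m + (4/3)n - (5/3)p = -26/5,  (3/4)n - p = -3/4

Row-reduce:
R1 ← R1 / (21/10).
R2 ← R2 + 7/5·R1.
R2 ← R2 / (-1).
R1 ← R1 + 5/3·R2.
R3 ← R3 − 3/4·R2.
Rank is 2 with 3 unknowns, leaving p free.

infinitely many solutions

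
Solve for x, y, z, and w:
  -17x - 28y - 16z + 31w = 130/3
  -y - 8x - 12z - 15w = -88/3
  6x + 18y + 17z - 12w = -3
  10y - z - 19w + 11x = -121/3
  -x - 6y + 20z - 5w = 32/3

Row-reduce the augmented matrix:
R1 ← R1 / (-17).
R2 ← R2 + 8·R1.
R3 ← R3 − 6·R1.
R4 ← R4 − 11·R1.
R5 ← R5 + 1·R1.
R2 ← R2 / (207/17).
R1 ← R1 − 28/17·R2.
R3 ← R3 − 138/17·R2.
R4 ← R4 + 138/17·R2.
R5 ← R5 + 74/17·R2.
R3 ← R3 / (43/3).
R1 ← R1 − 320/207·R3.
R2 ← R2 + 76/207·R3.
R4 ← R4 + 43/3·R3.
R5 ← R5 − 4004/207·R3.
Swap R4 and R5.
R4 ← R4 / (-126370/2967).
R1 ← R1 − 491/2967·R4.
R2 ← R2 + 5791/2967·R4.
R3 ← R3 − 56/43·R4.
R5 reduces to 0 = 0, so the extra equation is consistent.
Reading off the reduced rows gives x = -1, y = 1/3, z = 1, w = 5/3.

x = -1, y = 1/3, z = 1, w = 5/3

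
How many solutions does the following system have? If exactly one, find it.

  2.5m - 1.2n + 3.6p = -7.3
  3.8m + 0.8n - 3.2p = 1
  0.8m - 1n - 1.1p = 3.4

Row-reduce the augmented matrix:
R1 ← R1 / (5/2).
R2 ← R2 − 19/5·R1.
R3 ← R3 − 4/5·R1.
R2 ← R2 / (328/125).
R1 ← R1 + 12/25·R2.
R3 ← R3 + 77/125·R2.
R3 ← R3 / (-879/205).
R1 ← R1 + 6/41·R3.
R2 ← R2 + 271/82·R3.
Reading off the reduced rows gives m = -1, n = -2, p = -2.

m = -1, n = -2, p = -2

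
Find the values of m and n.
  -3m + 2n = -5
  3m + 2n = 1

m = 1, n = -1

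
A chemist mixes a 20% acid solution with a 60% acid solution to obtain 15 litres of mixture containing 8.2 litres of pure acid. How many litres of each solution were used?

litres of solution A: 2, litres of solution B: 13

Let a = litres of solution A, b = litres of solution B.
  a + b = 15
  (1/5)a + (3/5)b = 41/5
Row-reduce the augmented matrix:
R2 ← R2 − 1/5·R1.
R2 ← R2 / (2/5).
R1 ← R1 − 1·R2.
Reading off the reduced rows gives a = 2, b = 13.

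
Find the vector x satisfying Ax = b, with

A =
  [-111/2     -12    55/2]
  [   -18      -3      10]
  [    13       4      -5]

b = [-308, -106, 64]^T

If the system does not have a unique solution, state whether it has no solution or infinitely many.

Row-reduce:
R1 ← R1 / (-111/2).
R2 ← R2 + 18·R1.
R3 ← R3 − 13·R1.
R2 ← R2 / (33/37).
R1 ← R1 − 8/37·R2.
R3 ← R3 − 44/37·R2.
Rank is 2 with 3 unknowns, leaving x_3 free.

infinitely many solutions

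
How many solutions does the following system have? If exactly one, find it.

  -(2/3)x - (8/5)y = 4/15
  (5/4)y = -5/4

x = 2, y = -1

Row-reduce the augmented matrix:
R1 ← R1 / (-2/3).
R2 ← R2 / (5/4).
R1 ← R1 − 12/5·R2.
Reading off the reduced rows gives x = 2, y = -1.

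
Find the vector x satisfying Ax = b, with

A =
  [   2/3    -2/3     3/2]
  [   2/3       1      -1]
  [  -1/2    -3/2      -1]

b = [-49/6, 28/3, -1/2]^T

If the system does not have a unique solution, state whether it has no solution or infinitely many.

x_1 = 2, x_2 = 3, x_3 = -5

Row-reduce the augmented matrix:
R1 ← R1 / (2/3).
R2 ← R2 − 2/3·R1.
R3 ← R3 + 1/2·R1.
R2 ← R2 / (5/3).
R1 ← R1 + 1·R2.
R3 ← R3 + 2·R2.
R3 ← R3 / (-23/8).
R1 ← R1 − 3/4·R3.
R2 ← R2 + 3/2·R3.
Reading off the reduced rows gives x_1 = 2, x_2 = 3, x_3 = -5.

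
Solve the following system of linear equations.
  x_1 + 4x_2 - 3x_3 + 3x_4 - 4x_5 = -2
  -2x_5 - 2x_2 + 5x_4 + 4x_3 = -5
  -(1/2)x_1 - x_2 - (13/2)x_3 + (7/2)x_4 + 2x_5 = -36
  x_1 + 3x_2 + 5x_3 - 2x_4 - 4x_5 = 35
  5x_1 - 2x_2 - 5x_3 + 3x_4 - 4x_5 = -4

infinitely many solutions

Row-reduce:
R3 ← R3 + 1/2·R1.
R4 ← R4 − 1·R1.
R5 ← R5 − 5·R1.
R2 ← R2 / (-2).
R1 ← R1 − 4·R2.
R3 ← R3 − 1·R2.
R4 ← R4 + 1·R2.
R5 ← R5 + 22·R2.
R3 ← R3 / (-6).
R1 ← R1 − 5·R3.
R2 ← R2 + 2·R3.
R4 ← R4 − 6·R3.
R5 ← R5 + 34·R3.
Swap R4 and R5.
R4 ← R4 / (-219/2).
R1 ← R1 − 77/4·R4.
R2 ← R2 + 5·R4.
R3 ← R3 + 5/4·R4.
Rank is 4 with 5 unknowns, leaving x_5 free.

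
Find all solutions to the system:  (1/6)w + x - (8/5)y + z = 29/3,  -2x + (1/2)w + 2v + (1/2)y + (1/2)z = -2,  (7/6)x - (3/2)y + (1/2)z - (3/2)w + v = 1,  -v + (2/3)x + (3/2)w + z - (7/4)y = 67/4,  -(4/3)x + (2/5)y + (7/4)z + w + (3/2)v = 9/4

x = 0, y = -5, z = 1, w = 4, v = -1

Row-reduce the augmented matrix:
R2 ← R2 + 2·R1.
R3 ← R3 − 7/6·R1.
R4 ← R4 − 2/3·R1.
R5 ← R5 + 4/3·R1.
R2 ← R2 / (-27/10).
R1 ← R1 + 8/5·R2.
R3 ← R3 − 11/30·R2.
R4 ← R4 + 41/60·R2.
R5 ← R5 + 26/15·R2.
R3 ← R3 / (-53/162).
R1 ← R1 + 13/27·R3.
R2 ← R2 + 25/27·R3.
R4 ← R4 + 97/324·R3.
R5 ← R5 − 479/324·R3.
R4 ← R4 / (21/8).
R1 ← R1 − 2·R4.
R2 ← R2 − 25/6·R4.
R3 ← R3 − 29/6·R4.
R5 ← R5 + 155/24·R4.
R5 ← R5 / (-4049/6678).
R1 ← R1 + 1138/1113·R5.
R2 ← R2 + 340/3339·R5.
R3 ← R3 − 3436/3339·R5.
R4 ← R4 + 1132/1113·R5.
Reading off the reduced rows gives x = 0, y = -5, z = 1, w = 4, v = -1.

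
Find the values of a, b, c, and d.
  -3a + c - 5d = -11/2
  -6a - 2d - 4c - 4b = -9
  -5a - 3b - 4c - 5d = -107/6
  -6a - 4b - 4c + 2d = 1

a = -4/3, b = 0, c = 3, d = 5/2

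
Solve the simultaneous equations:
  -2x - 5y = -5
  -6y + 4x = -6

x = 0, y = 1

Row-reduce the augmented matrix:
R1 ← R1 / (-2).
R2 ← R2 − 4·R1.
R2 ← R2 / (-16).
R1 ← R1 − 5/2·R2.
Reading off the reduced rows gives x = 0, y = 1.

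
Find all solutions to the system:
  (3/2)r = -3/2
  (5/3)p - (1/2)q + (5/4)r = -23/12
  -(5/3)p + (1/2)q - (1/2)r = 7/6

Row-reduce:
Swap R1 and R2.
R1 ← R1 / (5/3).
R3 ← R3 + 5/3·R1.
R2 ← R2 / (3/2).
R1 ← R1 − 3/4·R2.
R3 ← R3 − 3/4·R2.
Rank is 2 with 3 unknowns, leaving q free.

infinitely many solutions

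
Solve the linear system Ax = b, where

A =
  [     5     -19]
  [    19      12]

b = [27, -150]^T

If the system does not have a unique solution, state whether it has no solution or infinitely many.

x_1 = -6, x_2 = -3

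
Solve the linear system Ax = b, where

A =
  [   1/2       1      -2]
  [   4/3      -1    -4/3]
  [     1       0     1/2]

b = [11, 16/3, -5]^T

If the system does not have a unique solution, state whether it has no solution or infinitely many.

Row-reduce the augmented matrix:
R1 ← R1 / (1/2).
R2 ← R2 − 4/3·R1.
R3 ← R3 − 1·R1.
R2 ← R2 / (-11/3).
R1 ← R1 − 2·R2.
R3 ← R3 + 2·R2.
R3 ← R3 / (51/22).
R1 ← R1 + 20/11·R3.
R2 ← R2 + 12/11·R3.
Reading off the reduced rows gives x_1 = -2, x_2 = 0, x_3 = -6.

x_1 = -2, x_2 = 0, x_3 = -6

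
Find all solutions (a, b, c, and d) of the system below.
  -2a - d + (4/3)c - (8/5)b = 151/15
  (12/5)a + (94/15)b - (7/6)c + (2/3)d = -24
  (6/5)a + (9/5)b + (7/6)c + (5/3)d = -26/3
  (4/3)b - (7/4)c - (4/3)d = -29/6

Row-reduce:
R1 ← R1 / (-2).
R2 ← R2 − 12/5·R1.
R3 ← R3 − 6/5·R1.
R2 ← R2 / (326/75).
R1 ← R1 − 4/5·R2.
R3 ← R3 − 21/25·R2.
R4 ← R4 − 4/3·R2.
R3 ← R3 / (3683/1956).
R1 ← R1 + 365/489·R3.
R2 ← R2 − 65/652·R3.
R4 ← R4 + 3683/1956·R3.
Row 4 reduces to 0 = -3/2, a contradiction. The system is inconsistent.

no solution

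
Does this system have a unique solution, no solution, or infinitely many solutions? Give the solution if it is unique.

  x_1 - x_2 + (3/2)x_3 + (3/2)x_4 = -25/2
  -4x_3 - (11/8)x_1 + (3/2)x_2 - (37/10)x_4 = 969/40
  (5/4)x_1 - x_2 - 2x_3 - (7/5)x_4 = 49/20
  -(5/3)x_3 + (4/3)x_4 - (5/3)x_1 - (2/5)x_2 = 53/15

no solution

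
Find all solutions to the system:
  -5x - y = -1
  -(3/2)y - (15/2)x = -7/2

no solution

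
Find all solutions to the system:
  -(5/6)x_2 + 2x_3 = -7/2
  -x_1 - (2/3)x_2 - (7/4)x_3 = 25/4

infinitely many solutions

Row-reduce:
Swap R1 and R2.
R1 ← R1 / (-1).
R2 ← R2 / (-5/6).
R1 ← R1 − 2/3·R2.
Rank is 2 with 3 unknowns, leaving x_3 free.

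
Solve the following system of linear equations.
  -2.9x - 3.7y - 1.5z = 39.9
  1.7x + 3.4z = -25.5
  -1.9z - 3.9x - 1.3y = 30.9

x = -3, y = -6, z = -6

Row-reduce the augmented matrix:
R1 ← R1 / (-29/10).
R2 ← R2 − 17/10·R1.
R3 ← R3 + 39/10·R1.
R2 ← R2 / (-629/290).
R1 ← R1 − 37/29·R2.
R3 ← R3 − 533/145·R2.
R3 ← R3 / (812/185).
R1 ← R1 − 2·R3.
R2 ← R2 + 43/37·R3.
Reading off the reduced rows gives x = -3, y = -6, z = -6.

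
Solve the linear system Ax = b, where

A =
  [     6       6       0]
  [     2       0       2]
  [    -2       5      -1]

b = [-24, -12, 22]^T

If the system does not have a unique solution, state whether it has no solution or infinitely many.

Row-reduce the augmented matrix:
R1 ← R1 / (6).
R2 ← R2 − 2·R1.
R3 ← R3 + 2·R1.
R2 ← R2 / (-2).
R1 ← R1 − 1·R2.
R3 ← R3 − 7·R2.
R3 ← R3 / (6).
R1 ← R1 − 1·R3.
R2 ← R2 + 1·R3.
Reading off the reduced rows gives x_1 = -6, x_2 = 2, x_3 = 0.

x_1 = -6, x_2 = 2, x_3 = 0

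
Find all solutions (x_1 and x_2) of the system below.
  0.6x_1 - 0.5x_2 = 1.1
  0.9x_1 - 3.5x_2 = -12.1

x_1 = 6, x_2 = 5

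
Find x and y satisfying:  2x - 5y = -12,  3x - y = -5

x = -1, y = 2

Row-reduce the augmented matrix:
R1 ← R1 / (2).
R2 ← R2 − 3·R1.
R2 ← R2 / (13/2).
R1 ← R1 + 5/2·R2.
Reading off the reduced rows gives x = -1, y = 2.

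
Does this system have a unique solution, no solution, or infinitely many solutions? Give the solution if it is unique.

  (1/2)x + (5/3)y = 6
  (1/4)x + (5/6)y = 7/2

no solution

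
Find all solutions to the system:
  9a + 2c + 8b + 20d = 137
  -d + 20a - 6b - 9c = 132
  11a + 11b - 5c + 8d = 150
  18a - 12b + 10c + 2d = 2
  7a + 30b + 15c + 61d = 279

Row-reduce the augmented matrix:
R1 ← R1 / (9).
R2 ← R2 − 20·R1.
R3 ← R3 − 11·R1.
R4 ← R4 − 18·R1.
R5 ← R5 − 7·R1.
R2 ← R2 / (-214/9).
R1 ← R1 − 8/9·R2.
R3 ← R3 − 11/9·R2.
R4 ← R4 + 28·R2.
R5 ← R5 − 214/9·R2.
R3 ← R3 / (-1741/214).
R1 ← R1 + 30/107·R3.
R2 ← R2 − 121/214·R3.
R4 ← R4 − 2336/107·R3.
R4 ← R4 / (-60732/1741).
R1 ← R1 − 2038/1741·R4.
R2 ← R2 − 1055/1741·R4.
R3 ← R3 − 4019/1741·R4.
R5 reduces to 0 = 0, so the extra equation is consistent.
Reading off the reduced rows gives a = 5, b = 3, c = -6, d = 4.

a = 5, b = 3, c = -6, d = 4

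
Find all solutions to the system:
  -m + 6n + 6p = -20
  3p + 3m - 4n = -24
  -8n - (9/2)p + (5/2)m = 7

no solution

Row-reduce:
R1 ← R1 / (-1).
R2 ← R2 − 3·R1.
R3 ← R3 − 5/2·R1.
R2 ← R2 / (14).
R1 ← R1 + 6·R2.
R3 ← R3 − 7·R2.
Row 3 reduces to 0 = -1, a contradiction. The system is inconsistent.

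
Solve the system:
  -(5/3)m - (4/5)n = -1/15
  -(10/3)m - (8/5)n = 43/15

no solution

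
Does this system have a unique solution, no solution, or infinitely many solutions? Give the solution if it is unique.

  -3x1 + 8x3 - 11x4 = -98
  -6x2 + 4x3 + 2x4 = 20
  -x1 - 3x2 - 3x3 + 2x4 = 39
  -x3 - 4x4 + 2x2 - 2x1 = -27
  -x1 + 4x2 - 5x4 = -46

Row-reduce the augmented matrix:
R1 ← R1 / (-3).
R3 ← R3 + 1·R1.
R4 ← R4 + 2·R1.
R5 ← R5 + 1·R1.
R2 ← R2 / (-6).
R3 ← R3 + 3·R2.
R4 ← R4 − 2·R2.
R5 ← R5 − 4·R2.
R3 ← R3 / (-23/3).
R1 ← R1 + 8/3·R3.
R2 ← R2 + 2/3·R3.
R4 ← R4 + 5·R3.
R4 ← R4 / (22/23).
R1 ← R1 − 47/23·R4.
R2 ← R2 + 17/23·R4.
R3 ← R3 + 14/23·R4.
R5 reduces to 0 = 0, so the extra equation is consistent.
Reading off the reduced rows gives x1 = 1, x2 = -5, x3 = -5, x4 = 5.

x1 = 1, x2 = -5, x3 = -5, x4 = 5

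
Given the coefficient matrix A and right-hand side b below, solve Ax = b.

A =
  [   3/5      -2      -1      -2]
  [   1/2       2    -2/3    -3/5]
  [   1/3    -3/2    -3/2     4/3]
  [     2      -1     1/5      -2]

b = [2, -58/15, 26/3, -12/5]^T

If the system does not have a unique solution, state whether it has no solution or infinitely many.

x_1 = 0, x_2 = -2, x_3 = -2, x_4 = 2

Row-reduce the augmented matrix:
R1 ← R1 / (3/5).
R2 ← R2 − 1/2·R1.
R3 ← R3 − 1/3·R1.
R4 ← R4 − 2·R1.
R2 ← R2 / (11/3).
R1 ← R1 + 10/3·R2.
R3 ← R3 + 7/18·R2.
R4 ← R4 − 17/3·R2.
R3 ← R3 / (-367/396).
R1 ← R1 + 50/33·R3.
R2 ← R2 − 1/22·R3.
R4 ← R4 − 1081/330·R3.
R4 ← R4 / (110634/9175).
R1 ← R1 + 2402/367·R4.
R2 ← R2 − 764/1835·R4.
R3 ← R3 + 5064/1835·R4.
Reading off the reduced rows gives x_1 = 0, x_2 = -2, x_3 = -2, x_4 = 2.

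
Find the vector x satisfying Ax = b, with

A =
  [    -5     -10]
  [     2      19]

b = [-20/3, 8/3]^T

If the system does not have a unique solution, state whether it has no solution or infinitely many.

x_1 = 4/3, x_2 = 0

Row-reduce the augmented matrix:
R1 ← R1 / (-5).
R2 ← R2 − 2·R1.
R2 ← R2 / (15).
R1 ← R1 − 2·R2.
Reading off the reduced rows gives x_1 = 4/3, x_2 = 0.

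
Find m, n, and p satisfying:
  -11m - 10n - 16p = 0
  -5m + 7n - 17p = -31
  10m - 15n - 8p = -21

m = -2, n = -1, p = 2

Row-reduce the augmented matrix:
R1 ← R1 / (-11).
R2 ← R2 + 5·R1.
R3 ← R3 − 10·R1.
R2 ← R2 / (127/11).
R1 ← R1 − 10/11·R2.
R3 ← R3 + 265/11·R2.
R3 ← R3 / (-5441/127).
R1 ← R1 − 282/127·R3.
R2 ← R2 + 107/127·R3.
Reading off the reduced rows gives m = -2, n = -1, p = 2.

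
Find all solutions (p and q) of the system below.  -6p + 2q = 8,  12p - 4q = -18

Row-reduce:
R1 ← R1 / (-6).
R2 ← R2 − 12·R1.
Row 2 reduces to 0 = -2, a contradiction. The system is inconsistent.

no solution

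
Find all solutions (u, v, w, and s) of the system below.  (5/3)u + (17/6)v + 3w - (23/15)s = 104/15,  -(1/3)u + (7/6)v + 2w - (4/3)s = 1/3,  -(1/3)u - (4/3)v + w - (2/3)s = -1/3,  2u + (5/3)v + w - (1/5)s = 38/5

no solution

Row-reduce:
R1 ← R1 / (5/3).
R2 ← R2 + 1/3·R1.
R3 ← R3 + 1/3·R1.
R4 ← R4 − 2·R1.
R2 ← R2 / (26/15).
R1 ← R1 − 17/10·R2.
R3 ← R3 + 23/30·R2.
R4 ← R4 + 26/15·R2.
R3 ← R3 / (11/4).
R1 ← R1 + 3/4·R3.
R2 ← R2 − 3/2·R3.
Row 4 reduces to 0 = 1, a contradiction. The system is inconsistent.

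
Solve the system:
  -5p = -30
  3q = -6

p = 6, q = -2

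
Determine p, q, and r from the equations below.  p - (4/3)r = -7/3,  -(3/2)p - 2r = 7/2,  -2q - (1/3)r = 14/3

Row-reduce the augmented matrix:
R2 ← R2 + 3/2·R1.
Swap R2 and R3.
R2 ← R2 / (-2).
R3 ← R3 / (-4).
R1 ← R1 + 4/3·R3.
R2 ← R2 − 1/6·R3.
Reading off the reduced rows gives p = -7/3, q = -7/3, r = 0.

p = -7/3, q = -7/3, r = 0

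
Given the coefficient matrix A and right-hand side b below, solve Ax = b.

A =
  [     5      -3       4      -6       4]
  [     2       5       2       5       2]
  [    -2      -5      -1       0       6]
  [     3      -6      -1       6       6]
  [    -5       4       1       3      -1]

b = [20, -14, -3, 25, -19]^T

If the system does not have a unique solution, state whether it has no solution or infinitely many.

x_1 = 2, x_2 = -6, x_3 = 5, x_4 = 2, x_5 = -4

Row-reduce the augmented matrix:
R1 ← R1 / (5).
R2 ← R2 − 2·R1.
R3 ← R3 + 2·R1.
R4 ← R4 − 3·R1.
R5 ← R5 + 5·R1.
R2 ← R2 / (31/5).
R1 ← R1 + 3/5·R2.
R3 ← R3 + 31/5·R2.
R4 ← R4 + 21/5·R2.
R5 ← R5 − 1·R2.
R1 ← R1 − 26/31·R3.
R2 ← R2 − 2/31·R3.
R4 ← R4 + 97/31·R3.
R5 ← R5 − 153/31·R3.
R4 ← R4 / (938/31).
R1 ← R1 + 145/31·R4.
R2 ← R2 − 27/31·R4.
R3 ← R3 − 5·R4.
R5 ← R5 + 895/31·R4.
R5 ← R5 / (-601/67).
R1 ← R1 + 94/67·R5.
R2 ← R2 + 86/67·R5.
R3 ← R3 − 216/67·R5.
R4 ← R4 − 64/67·R5.
Reading off the reduced rows gives x_1 = 2, x_2 = -6, x_3 = 5, x_4 = 2, x_5 = -4.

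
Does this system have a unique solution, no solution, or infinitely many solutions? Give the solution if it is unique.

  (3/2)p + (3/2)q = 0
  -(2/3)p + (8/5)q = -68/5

p = 6, q = -6

Row-reduce the augmented matrix:
R1 ← R1 / (3/2).
R2 ← R2 + 2/3·R1.
R2 ← R2 / (34/15).
R1 ← R1 − 1·R2.
Reading off the reduced rows gives p = 6, q = -6.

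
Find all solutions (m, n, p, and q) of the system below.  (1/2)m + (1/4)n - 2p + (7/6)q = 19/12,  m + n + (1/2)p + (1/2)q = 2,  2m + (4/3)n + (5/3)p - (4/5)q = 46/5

Row-reduce:
R1 ← R1 / (1/2).
R2 ← R2 − 1·R1.
R3 ← R3 − 2·R1.
R2 ← R2 / (1/2).
R1 ← R1 − 1/2·R2.
R3 ← R3 − 1/3·R2.
R3 ← R3 / (20/3).
R1 ← R1 + 17/2·R3.
R2 ← R2 − 9·R3.
Rank is 3 with 4 unknowns, leaving q free.

infinitely many solutions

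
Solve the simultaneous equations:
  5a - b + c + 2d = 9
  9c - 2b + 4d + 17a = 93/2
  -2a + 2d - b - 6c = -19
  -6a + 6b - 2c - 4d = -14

no solution

Row-reduce:
R1 ← R1 / (5).
R2 ← R2 − 17·R1.
R3 ← R3 + 2·R1.
R4 ← R4 + 6·R1.
R2 ← R2 / (7/5).
R1 ← R1 + 1/5·R2.
R3 ← R3 + 7/5·R2.
R4 ← R4 − 24/5·R2.
Swap R3 and R4.
R3 ← R3 / (-20).
R1 ← R1 − 1·R3.
R2 ← R2 − 4·R3.
Row 4 reduces to 0 = 1/2, a contradiction. The system is inconsistent.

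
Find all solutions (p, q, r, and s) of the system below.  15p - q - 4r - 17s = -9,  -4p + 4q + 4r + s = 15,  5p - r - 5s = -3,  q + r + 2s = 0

infinitely many solutions

Row-reduce:
R1 ← R1 / (15).
R2 ← R2 + 4·R1.
R3 ← R3 − 5·R1.
R2 ← R2 / (56/15).
R1 ← R1 + 1/15·R2.
R3 ← R3 − 1/3·R2.
R4 ← R4 − 1·R2.
R3 ← R3 / (1/14).
R1 ← R1 + 3/14·R3.
R2 ← R2 − 11/14·R3.
R4 ← R4 − 3/14·R3.
Rank is 3 with 4 unknowns, leaving s free.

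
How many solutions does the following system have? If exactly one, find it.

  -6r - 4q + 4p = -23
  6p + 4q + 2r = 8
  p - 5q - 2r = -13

p = -1/2, q = 3/2, r = 5/2

Row-reduce the augmented matrix:
R1 ← R1 / (4).
R2 ← R2 − 6·R1.
R3 ← R3 − 1·R1.
R2 ← R2 / (10).
R1 ← R1 + 1·R2.
R3 ← R3 + 4·R2.
R3 ← R3 / (39/10).
R1 ← R1 + 2/5·R3.
R2 ← R2 − 11/10·R3.
Reading off the reduced rows gives p = -1/2, q = 3/2, r = 5/2.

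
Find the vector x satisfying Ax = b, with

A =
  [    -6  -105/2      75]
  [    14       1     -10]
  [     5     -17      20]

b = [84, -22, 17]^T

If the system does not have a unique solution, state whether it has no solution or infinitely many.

infinitely many solutions

Row-reduce:
R1 ← R1 / (-6).
R2 ← R2 − 14·R1.
R3 ← R3 − 5·R1.
R2 ← R2 / (-243/2).
R1 ← R1 − 35/4·R2.
R3 ← R3 + 243/4·R2.
Rank is 2 with 3 unknowns, leaving x_3 free.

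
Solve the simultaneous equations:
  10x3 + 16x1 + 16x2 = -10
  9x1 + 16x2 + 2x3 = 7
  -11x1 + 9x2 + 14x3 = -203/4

Row-reduce the augmented matrix:
R1 ← R1 / (16).
R2 ← R2 − 9·R1.
R3 ← R3 + 11·R1.
R2 ← R2 / (7).
R1 ← R1 − 1·R2.
R3 ← R3 − 20·R2.
R3 ← R3 / (1749/56).
R1 ← R1 − 8/7·R3.
R2 ← R2 + 29/56·R3.
Reading off the reduced rows gives x1 = 1, x2 = 1/4, x3 = -3.

x1 = 1, x2 = 1/4, x3 = -3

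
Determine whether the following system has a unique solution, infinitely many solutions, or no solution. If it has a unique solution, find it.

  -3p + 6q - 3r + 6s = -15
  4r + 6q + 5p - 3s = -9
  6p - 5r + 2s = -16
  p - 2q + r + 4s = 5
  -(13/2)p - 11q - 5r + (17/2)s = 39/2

no solution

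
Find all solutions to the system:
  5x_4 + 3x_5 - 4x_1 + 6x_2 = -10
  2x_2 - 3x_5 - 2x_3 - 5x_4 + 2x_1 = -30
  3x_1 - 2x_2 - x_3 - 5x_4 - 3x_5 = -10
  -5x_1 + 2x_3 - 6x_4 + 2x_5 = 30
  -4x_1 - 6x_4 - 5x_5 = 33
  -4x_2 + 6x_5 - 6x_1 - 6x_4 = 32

Row-reduce the augmented matrix:
R1 ← R1 / (-4).
R2 ← R2 − 2·R1.
R3 ← R3 − 3·R1.
R4 ← R4 + 5·R1.
R5 ← R5 + 4·R1.
R6 ← R6 + 6·R1.
R2 ← R2 / (5).
R1 ← R1 + 3/2·R2.
R3 ← R3 − 5/2·R2.
R4 ← R4 + 15/2·R2.
R5 ← R5 + 6·R2.
R6 ← R6 + 13·R2.
Swap R3 and R4.
R3 ← R3 / (-1).
R1 ← R1 + 3/5·R3.
R2 ← R2 + 2/5·R3.
R5 ← R5 + 12/5·R3.
R6 ← R6 + 26/5·R3.
Swap R4 and R5.
R4 ← R4 / (122/5).
R1 ← R1 − 38/5·R4.
R2 ← R2 − 59/10·R4.
R3 ← R3 − 16·R4.
R6 ← R6 − 316/5·R4.
Swap R5 and R6.
R5 ← R5 / (1154/61).
R1 ← R1 − 77/61·R5.
R2 ← R2 − 329/244·R5.
R3 ← R3 − 252/61·R5.
R4 ← R4 + 1/122·R5.
R6 reduces to 0 = 0, so the extra equation is consistent.
Reading off the reduced rows gives x_1 = -6, x_2 = -5, x_3 = 6, x_4 = 1, x_5 = -3.

x_1 = -6, x_2 = -5, x_3 = 6, x_4 = 1, x_5 = -3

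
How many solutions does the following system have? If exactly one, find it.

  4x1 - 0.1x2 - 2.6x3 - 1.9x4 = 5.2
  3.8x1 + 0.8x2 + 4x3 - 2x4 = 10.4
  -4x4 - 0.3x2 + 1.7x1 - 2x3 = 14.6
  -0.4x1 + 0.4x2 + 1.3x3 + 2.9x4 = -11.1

x1 = 0, x2 = -2, x3 = 1, x4 = -4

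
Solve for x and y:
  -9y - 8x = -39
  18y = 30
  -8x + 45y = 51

x = 3, y = 5/3

Row-reduce the augmented matrix:
R1 ← R1 / (-8).
R3 ← R3 + 8·R1.
R2 ← R2 / (18).
R1 ← R1 − 9/8·R2.
R3 ← R3 − 54·R2.
R3 reduces to 0 = 0, so the extra equation is consistent.
Reading off the reduced rows gives x = 3, y = 5/3.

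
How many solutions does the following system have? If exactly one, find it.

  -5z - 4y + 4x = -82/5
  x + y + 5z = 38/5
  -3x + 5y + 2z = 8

Row-reduce the augmented matrix:
R1 ← R1 / (4).
R2 ← R2 − 1·R1.
R3 ← R3 + 3·R1.
R2 ← R2 / (2).
R1 ← R1 + 1·R2.
R3 ← R3 − 2·R2.
R3 ← R3 / (-8).
R1 ← R1 − 15/8·R3.
R2 ← R2 − 25/8·R3.
Reading off the reduced rows gives x = -2, y = -2/5, z = 2.

x = -2, y = -2/5, z = 2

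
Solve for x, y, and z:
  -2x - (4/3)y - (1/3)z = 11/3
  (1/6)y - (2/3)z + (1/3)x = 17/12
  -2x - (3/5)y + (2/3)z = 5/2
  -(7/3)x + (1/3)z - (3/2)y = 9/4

Row-reduce the augmented matrix:
R1 ← R1 / (-2).
R2 ← R2 − 1/3·R1.
R3 ← R3 + 2·R1.
R4 ← R4 + 7/3·R1.
R2 ← R2 / (-1/18).
R1 ← R1 − 2/3·R2.
R3 ← R3 − 11/15·R2.
R4 ← R4 − 1/18·R2.
R3 ← R3 / (-128/15).
R1 ← R1 + 17/2·R3.
R2 ← R2 − 13·R3.
R4 reduces to 0 = 0, so the extra equation is consistent.
Reading off the reduced rows gives x = -3, y = 5/2, z = -3.

x = -3, y = 5/2, z = -3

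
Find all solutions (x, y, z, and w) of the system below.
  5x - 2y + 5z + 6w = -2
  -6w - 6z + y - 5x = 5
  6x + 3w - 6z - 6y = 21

infinitely many solutions

Row-reduce:
R1 ← R1 / (5).
R2 ← R2 + 5·R1.
R3 ← R3 − 6·R1.
R2 ← R2 / (-1).
R1 ← R1 + 2/5·R2.
R3 ← R3 + 18/5·R2.
R3 ← R3 / (-42/5).
R1 ← R1 − 7/5·R3.
R2 ← R2 − 1·R3.
Rank is 3 with 4 unknowns, leaving w free.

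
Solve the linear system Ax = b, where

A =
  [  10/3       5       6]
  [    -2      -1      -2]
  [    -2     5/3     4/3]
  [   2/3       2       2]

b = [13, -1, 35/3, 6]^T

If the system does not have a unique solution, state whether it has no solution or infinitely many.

x_1 = -3, x_2 = 1, x_3 = 3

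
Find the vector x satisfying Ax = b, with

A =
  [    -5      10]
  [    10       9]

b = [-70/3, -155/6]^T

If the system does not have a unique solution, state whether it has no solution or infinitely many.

x_1 = -1/3, x_2 = -5/2

Row-reduce the augmented matrix:
R1 ← R1 / (-5).
R2 ← R2 − 10·R1.
R2 ← R2 / (29).
R1 ← R1 + 2·R2.
Reading off the reduced rows gives x_1 = -1/3, x_2 = -5/2.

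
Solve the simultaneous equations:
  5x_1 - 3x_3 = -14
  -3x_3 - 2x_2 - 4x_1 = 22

Row-reduce:
R1 ← R1 / (5).
R2 ← R2 + 4·R1.
R2 ← R2 / (-2).
Rank is 2 with 3 unknowns, leaving x_3 free.

infinitely many solutions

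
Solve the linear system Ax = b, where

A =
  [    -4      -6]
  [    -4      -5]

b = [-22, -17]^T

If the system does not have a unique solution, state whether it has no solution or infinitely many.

x_1 = -2, x_2 = 5

Row-reduce the augmented matrix:
R1 ← R1 / (-4).
R2 ← R2 + 4·R1.
R1 ← R1 − 3/2·R2.
Reading off the reduced rows gives x_1 = -2, x_2 = 5.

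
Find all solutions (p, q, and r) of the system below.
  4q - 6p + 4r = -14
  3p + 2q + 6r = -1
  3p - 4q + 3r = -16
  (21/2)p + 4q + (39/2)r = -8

Row-reduce:
R1 ← R1 / (-6).
R2 ← R2 − 3·R1.
R3 ← R3 − 3·R1.
R4 ← R4 − 21/2·R1.
R2 ← R2 / (4).
R1 ← R1 + 2/3·R2.
R3 ← R3 + 2·R2.
R4 ← R4 − 11·R2.
R3 ← R3 / (9).
R1 ← R1 − 2/3·R3.
R2 ← R2 − 2·R3.
R4 ← R4 − 9/2·R3.
Row 4 reduces to 0 = 3, a contradiction. The system is inconsistent.

no solution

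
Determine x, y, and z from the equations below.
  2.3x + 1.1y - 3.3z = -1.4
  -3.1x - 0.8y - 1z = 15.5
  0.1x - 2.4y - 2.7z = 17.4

Row-reduce the augmented matrix:
R1 ← R1 / (23/10).
R2 ← R2 + 31/10·R1.
R3 ← R3 − 1/10·R1.
R2 ← R2 / (157/230).
R1 ← R1 − 11/23·R2.
R3 ← R3 + 563/230·R2.
R3 ← R3 / (-6937/314).
R1 ← R1 − 374/157·R3.
R2 ← R2 + 1253/157·R3.
Reading off the reduced rows gives x = -3, y = -4, z = -3.

x = -3, y = -4, z = -3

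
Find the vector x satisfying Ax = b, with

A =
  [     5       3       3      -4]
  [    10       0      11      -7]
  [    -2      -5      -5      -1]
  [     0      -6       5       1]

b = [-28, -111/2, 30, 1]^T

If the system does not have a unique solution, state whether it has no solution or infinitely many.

Row-reduce:
R1 ← R1 / (5).
R2 ← R2 − 10·R1.
R3 ← R3 + 2·R1.
R2 ← R2 / (-6).
R1 ← R1 − 3/5·R2.
R3 ← R3 + 19/5·R2.
R4 ← R4 + 6·R2.
R3 ← R3 / (-209/30).
R1 ← R1 − 11/10·R3.
R2 ← R2 + 5/6·R3.
Row 4 reduces to 0 = 1/2, a contradiction. The system is inconsistent.

no solution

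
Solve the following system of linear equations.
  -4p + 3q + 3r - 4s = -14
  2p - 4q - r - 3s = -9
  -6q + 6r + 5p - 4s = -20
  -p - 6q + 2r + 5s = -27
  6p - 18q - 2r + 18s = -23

Row-reduce:
R1 ← R1 / (-4).
R2 ← R2 − 2·R1.
R3 ← R3 − 5·R1.
R4 ← R4 + 1·R1.
R5 ← R5 − 6·R1.
R2 ← R2 / (-5/2).
R1 ← R1 + 3/4·R2.
R3 ← R3 + 9/4·R2.
R4 ← R4 + 27/4·R2.
R5 ← R5 + 27/2·R2.
R3 ← R3 / (93/10).
R1 ← R1 + 9/10·R3.
R2 ← R2 + 1/5·R3.
R4 ← R4 + 1/10·R3.
R5 ← R5 + 1/5·R3.
R4 ← R4 / (603/31).
R1 ← R1 − 64/31·R4.
R2 ← R2 − 59/31·R4.
R3 ← R3 + 15/31·R4.
R5 ← R5 − 1206/31·R4.
Row 5 reduces to 0 = 3, a contradiction. The system is inconsistent.

no solution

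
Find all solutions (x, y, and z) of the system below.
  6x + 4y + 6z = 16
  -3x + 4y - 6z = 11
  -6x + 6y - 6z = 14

Row-reduce the augmented matrix:
R1 ← R1 / (6).
R2 ← R2 + 3·R1.
R3 ← R3 + 6·R1.
R2 ← R2 / (6).
R1 ← R1 − 2/3·R2.
R3 ← R3 − 10·R2.
R3 ← R3 / (5).
R1 ← R1 − 4/3·R3.
R2 ← R2 + 1/2·R3.
Reading off the reduced rows gives x = 1, y = 3, z = -1/3.

x = 1, y = 3, z = -1/3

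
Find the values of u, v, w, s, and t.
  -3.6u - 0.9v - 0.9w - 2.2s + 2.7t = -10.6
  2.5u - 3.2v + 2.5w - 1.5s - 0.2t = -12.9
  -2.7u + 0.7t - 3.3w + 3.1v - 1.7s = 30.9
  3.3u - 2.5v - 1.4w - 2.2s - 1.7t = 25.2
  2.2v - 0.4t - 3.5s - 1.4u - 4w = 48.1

u = 4, v = 5, w = -6, s = -5, t = -3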